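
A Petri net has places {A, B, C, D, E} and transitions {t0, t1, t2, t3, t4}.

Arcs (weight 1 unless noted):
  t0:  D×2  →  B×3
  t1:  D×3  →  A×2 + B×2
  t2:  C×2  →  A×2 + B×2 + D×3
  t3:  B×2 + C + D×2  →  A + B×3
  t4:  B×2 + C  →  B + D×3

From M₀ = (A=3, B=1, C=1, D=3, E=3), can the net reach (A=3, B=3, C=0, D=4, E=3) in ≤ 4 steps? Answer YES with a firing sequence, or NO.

step 1: fire t0:  (A=3, B=1, C=1, D=3, E=3) → (A=3, B=4, C=1, D=1, E=3)
step 2: fire t4:  (A=3, B=4, C=1, D=1, E=3) → (A=3, B=3, C=0, D=4, E=3)

YES — reachable via ⟨t0, t4⟩ (2 firings)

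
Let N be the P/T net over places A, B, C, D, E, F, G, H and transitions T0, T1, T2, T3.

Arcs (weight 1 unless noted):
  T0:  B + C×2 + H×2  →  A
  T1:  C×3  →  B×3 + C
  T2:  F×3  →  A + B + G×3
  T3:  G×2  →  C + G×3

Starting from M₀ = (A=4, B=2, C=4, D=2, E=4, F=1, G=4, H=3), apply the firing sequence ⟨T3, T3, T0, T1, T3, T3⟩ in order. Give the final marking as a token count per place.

(A=5, B=4, C=4, D=2, E=4, F=1, G=8, H=1)

step 1: fire T3:  (A=4, B=2, C=4, D=2, E=4, F=1, G=4, H=3) → (A=4, B=2, C=5, D=2, E=4, F=1, G=5, H=3)
step 2: fire T3:  (A=4, B=2, C=5, D=2, E=4, F=1, G=5, H=3) → (A=4, B=2, C=6, D=2, E=4, F=1, G=6, H=3)
step 3: fire T0:  (A=4, B=2, C=6, D=2, E=4, F=1, G=6, H=3) → (A=5, B=1, C=4, D=2, E=4, F=1, G=6, H=1)
step 4: fire T1:  (A=5, B=1, C=4, D=2, E=4, F=1, G=6, H=1) → (A=5, B=4, C=2, D=2, E=4, F=1, G=6, H=1)
step 5: fire T3:  (A=5, B=4, C=2, D=2, E=4, F=1, G=6, H=1) → (A=5, B=4, C=3, D=2, E=4, F=1, G=7, H=1)
step 6: fire T3:  (A=5, B=4, C=3, D=2, E=4, F=1, G=7, H=1) → (A=5, B=4, C=4, D=2, E=4, F=1, G=8, H=1)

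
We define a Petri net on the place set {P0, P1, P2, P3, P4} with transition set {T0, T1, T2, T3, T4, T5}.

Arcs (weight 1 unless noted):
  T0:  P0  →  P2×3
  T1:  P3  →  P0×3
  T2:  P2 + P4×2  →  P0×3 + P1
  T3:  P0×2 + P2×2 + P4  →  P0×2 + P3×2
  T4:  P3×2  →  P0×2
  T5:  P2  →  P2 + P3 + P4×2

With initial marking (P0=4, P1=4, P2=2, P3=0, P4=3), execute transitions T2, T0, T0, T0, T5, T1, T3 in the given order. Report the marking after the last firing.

(P0=7, P1=5, P2=8, P3=2, P4=2)

step 1: fire T2:  (P0=4, P1=4, P2=2, P3=0, P4=3) → (P0=7, P1=5, P2=1, P3=0, P4=1)
step 2: fire T0:  (P0=7, P1=5, P2=1, P3=0, P4=1) → (P0=6, P1=5, P2=4, P3=0, P4=1)
step 3: fire T0:  (P0=6, P1=5, P2=4, P3=0, P4=1) → (P0=5, P1=5, P2=7, P3=0, P4=1)
step 4: fire T0:  (P0=5, P1=5, P2=7, P3=0, P4=1) → (P0=4, P1=5, P2=10, P3=0, P4=1)
step 5: fire T5:  (P0=4, P1=5, P2=10, P3=0, P4=1) → (P0=4, P1=5, P2=10, P3=1, P4=3)
step 6: fire T1:  (P0=4, P1=5, P2=10, P3=1, P4=3) → (P0=7, P1=5, P2=10, P3=0, P4=3)
step 7: fire T3:  (P0=7, P1=5, P2=10, P3=0, P4=3) → (P0=7, P1=5, P2=8, P3=2, P4=2)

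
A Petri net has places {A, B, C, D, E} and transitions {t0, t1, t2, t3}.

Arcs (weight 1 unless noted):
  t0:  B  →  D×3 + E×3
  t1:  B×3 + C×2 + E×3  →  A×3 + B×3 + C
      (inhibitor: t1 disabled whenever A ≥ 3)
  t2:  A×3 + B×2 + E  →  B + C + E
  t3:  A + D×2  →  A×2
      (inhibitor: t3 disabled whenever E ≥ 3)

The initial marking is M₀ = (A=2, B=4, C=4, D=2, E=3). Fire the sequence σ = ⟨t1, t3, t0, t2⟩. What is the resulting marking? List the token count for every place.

(A=3, B=2, C=4, D=3, E=3)

step 1: fire t1:  (A=2, B=4, C=4, D=2, E=3) → (A=5, B=4, C=3, D=2, E=0)
step 2: fire t3:  (A=5, B=4, C=3, D=2, E=0) → (A=6, B=4, C=3, D=0, E=0)
step 3: fire t0:  (A=6, B=4, C=3, D=0, E=0) → (A=6, B=3, C=3, D=3, E=3)
step 4: fire t2:  (A=6, B=3, C=3, D=3, E=3) → (A=3, B=2, C=4, D=3, E=3)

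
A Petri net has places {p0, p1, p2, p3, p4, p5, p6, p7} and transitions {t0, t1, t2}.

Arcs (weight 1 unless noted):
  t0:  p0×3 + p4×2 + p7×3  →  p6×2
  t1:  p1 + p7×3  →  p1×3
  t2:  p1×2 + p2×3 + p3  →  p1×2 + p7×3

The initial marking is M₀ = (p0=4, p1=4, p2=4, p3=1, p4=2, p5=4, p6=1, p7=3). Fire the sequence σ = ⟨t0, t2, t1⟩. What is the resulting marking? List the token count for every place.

(p0=1, p1=6, p2=1, p3=0, p4=0, p5=4, p6=3, p7=0)

step 1: fire t0:  (p0=4, p1=4, p2=4, p3=1, p4=2, p5=4, p6=1, p7=3) → (p0=1, p1=4, p2=4, p3=1, p4=0, p5=4, p6=3, p7=0)
step 2: fire t2:  (p0=1, p1=4, p2=4, p3=1, p4=0, p5=4, p6=3, p7=0) → (p0=1, p1=4, p2=1, p3=0, p4=0, p5=4, p6=3, p7=3)
step 3: fire t1:  (p0=1, p1=4, p2=1, p3=0, p4=0, p5=4, p6=3, p7=3) → (p0=1, p1=6, p2=1, p3=0, p4=0, p5=4, p6=3, p7=0)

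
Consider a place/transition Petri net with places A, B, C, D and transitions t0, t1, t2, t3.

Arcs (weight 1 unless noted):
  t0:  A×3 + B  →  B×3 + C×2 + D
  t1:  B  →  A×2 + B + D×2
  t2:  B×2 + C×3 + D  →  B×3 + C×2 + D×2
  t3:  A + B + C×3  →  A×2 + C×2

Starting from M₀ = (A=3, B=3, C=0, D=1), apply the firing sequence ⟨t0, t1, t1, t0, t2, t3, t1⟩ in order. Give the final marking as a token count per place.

(A=4, B=7, C=2, D=10)

step 1: fire t0:  (A=3, B=3, C=0, D=1) → (A=0, B=5, C=2, D=2)
step 2: fire t1:  (A=0, B=5, C=2, D=2) → (A=2, B=5, C=2, D=4)
step 3: fire t1:  (A=2, B=5, C=2, D=4) → (A=4, B=5, C=2, D=6)
step 4: fire t0:  (A=4, B=5, C=2, D=6) → (A=1, B=7, C=4, D=7)
step 5: fire t2:  (A=1, B=7, C=4, D=7) → (A=1, B=8, C=3, D=8)
step 6: fire t3:  (A=1, B=8, C=3, D=8) → (A=2, B=7, C=2, D=8)
step 7: fire t1:  (A=2, B=7, C=2, D=8) → (A=4, B=7, C=2, D=10)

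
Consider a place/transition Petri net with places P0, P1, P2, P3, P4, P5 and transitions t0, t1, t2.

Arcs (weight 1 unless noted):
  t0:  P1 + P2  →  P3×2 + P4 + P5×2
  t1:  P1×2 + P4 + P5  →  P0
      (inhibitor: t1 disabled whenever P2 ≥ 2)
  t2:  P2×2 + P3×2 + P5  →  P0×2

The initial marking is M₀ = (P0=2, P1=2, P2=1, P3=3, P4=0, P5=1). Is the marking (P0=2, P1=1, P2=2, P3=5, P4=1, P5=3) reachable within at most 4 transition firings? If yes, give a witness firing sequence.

depth 0: 1 marking
depth 1: 2 markings reached so far
depth 2: 2 markings reached so far
(frontier empty at depth 2; search complete)
target is not among the 2 markings reachable within 4 steps

NO — not reachable within 4 firings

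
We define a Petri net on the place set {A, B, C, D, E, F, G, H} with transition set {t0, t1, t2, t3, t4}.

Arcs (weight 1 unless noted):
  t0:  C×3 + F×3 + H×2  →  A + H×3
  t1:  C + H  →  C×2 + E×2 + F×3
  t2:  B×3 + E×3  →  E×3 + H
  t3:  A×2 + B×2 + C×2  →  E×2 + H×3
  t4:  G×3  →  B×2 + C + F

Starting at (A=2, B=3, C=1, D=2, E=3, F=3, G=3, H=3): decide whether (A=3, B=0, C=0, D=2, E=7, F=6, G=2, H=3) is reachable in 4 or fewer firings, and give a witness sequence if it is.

depth 0: 1 marking
depth 1: 4 markings reached so far
depth 2: 10 markings reached so far
depth 3: 18 markings reached so far
depth 4: 26 markings reached so far
target is not among the 26 markings reachable within 4 steps

NO — not reachable within 4 firings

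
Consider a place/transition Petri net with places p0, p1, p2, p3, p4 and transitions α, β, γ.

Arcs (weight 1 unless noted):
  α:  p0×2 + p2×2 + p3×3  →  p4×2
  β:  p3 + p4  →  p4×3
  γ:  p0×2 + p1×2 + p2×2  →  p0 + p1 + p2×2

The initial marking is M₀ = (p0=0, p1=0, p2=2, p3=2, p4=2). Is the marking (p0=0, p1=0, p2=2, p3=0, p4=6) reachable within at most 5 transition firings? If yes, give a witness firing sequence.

step 1: fire β:  (p0=0, p1=0, p2=2, p3=2, p4=2) → (p0=0, p1=0, p2=2, p3=1, p4=4)
step 2: fire β:  (p0=0, p1=0, p2=2, p3=1, p4=4) → (p0=0, p1=0, p2=2, p3=0, p4=6)

YES — reachable via ⟨β, β⟩ (2 firings)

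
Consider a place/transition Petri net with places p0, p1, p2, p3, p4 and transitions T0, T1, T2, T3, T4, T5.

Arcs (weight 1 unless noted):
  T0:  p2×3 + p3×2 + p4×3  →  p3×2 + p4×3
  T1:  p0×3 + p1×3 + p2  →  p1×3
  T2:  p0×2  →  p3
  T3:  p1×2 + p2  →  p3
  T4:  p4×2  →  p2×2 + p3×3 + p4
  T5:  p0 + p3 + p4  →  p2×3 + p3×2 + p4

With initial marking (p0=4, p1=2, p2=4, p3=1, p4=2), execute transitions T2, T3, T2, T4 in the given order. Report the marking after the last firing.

step 1: fire T2:  (p0=4, p1=2, p2=4, p3=1, p4=2) → (p0=2, p1=2, p2=4, p3=2, p4=2)
step 2: fire T3:  (p0=2, p1=2, p2=4, p3=2, p4=2) → (p0=2, p1=0, p2=3, p3=3, p4=2)
step 3: fire T2:  (p0=2, p1=0, p2=3, p3=3, p4=2) → (p0=0, p1=0, p2=3, p3=4, p4=2)
step 4: fire T4:  (p0=0, p1=0, p2=3, p3=4, p4=2) → (p0=0, p1=0, p2=5, p3=7, p4=1)

(p0=0, p1=0, p2=5, p3=7, p4=1)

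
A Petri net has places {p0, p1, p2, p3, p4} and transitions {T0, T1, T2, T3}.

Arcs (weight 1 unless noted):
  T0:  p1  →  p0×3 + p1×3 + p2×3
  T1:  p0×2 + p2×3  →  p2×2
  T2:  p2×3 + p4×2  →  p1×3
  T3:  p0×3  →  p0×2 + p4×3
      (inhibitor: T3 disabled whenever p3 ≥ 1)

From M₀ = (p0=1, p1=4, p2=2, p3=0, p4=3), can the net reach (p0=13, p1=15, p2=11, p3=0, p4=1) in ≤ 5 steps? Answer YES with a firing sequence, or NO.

step 1: fire T0:  (p0=1, p1=4, p2=2, p3=0, p4=3) → (p0=4, p1=6, p2=5, p3=0, p4=3)
step 2: fire T0:  (p0=4, p1=6, p2=5, p3=0, p4=3) → (p0=7, p1=8, p2=8, p3=0, p4=3)
step 3: fire T0:  (p0=7, p1=8, p2=8, p3=0, p4=3) → (p0=10, p1=10, p2=11, p3=0, p4=3)
step 4: fire T0:  (p0=10, p1=10, p2=11, p3=0, p4=3) → (p0=13, p1=12, p2=14, p3=0, p4=3)
step 5: fire T2:  (p0=13, p1=12, p2=14, p3=0, p4=3) → (p0=13, p1=15, p2=11, p3=0, p4=1)

YES — reachable via ⟨T0, T0, T0, T0, T2⟩ (5 firings)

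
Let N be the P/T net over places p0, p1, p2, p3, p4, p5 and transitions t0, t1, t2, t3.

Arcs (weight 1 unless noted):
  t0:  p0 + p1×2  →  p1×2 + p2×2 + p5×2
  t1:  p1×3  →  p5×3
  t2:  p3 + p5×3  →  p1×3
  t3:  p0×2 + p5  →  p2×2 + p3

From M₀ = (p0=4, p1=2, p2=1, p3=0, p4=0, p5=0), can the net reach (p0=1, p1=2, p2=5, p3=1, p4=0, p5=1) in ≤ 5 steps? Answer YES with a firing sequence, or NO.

YES — reachable via ⟨t0, t3⟩ (2 firings)

step 1: fire t0:  (p0=4, p1=2, p2=1, p3=0, p4=0, p5=0) → (p0=3, p1=2, p2=3, p3=0, p4=0, p5=2)
step 2: fire t3:  (p0=3, p1=2, p2=3, p3=0, p4=0, p5=2) → (p0=1, p1=2, p2=5, p3=1, p4=0, p5=1)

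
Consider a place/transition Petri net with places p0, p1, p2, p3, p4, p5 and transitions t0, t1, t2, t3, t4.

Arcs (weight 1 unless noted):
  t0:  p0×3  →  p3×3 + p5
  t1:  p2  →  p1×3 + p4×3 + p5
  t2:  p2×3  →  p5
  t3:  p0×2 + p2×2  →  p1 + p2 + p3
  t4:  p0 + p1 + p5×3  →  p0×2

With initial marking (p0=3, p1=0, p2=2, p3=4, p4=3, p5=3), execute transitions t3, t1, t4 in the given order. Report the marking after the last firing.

step 1: fire t3:  (p0=3, p1=0, p2=2, p3=4, p4=3, p5=3) → (p0=1, p1=1, p2=1, p3=5, p4=3, p5=3)
step 2: fire t1:  (p0=1, p1=1, p2=1, p3=5, p4=3, p5=3) → (p0=1, p1=4, p2=0, p3=5, p4=6, p5=4)
step 3: fire t4:  (p0=1, p1=4, p2=0, p3=5, p4=6, p5=4) → (p0=2, p1=3, p2=0, p3=5, p4=6, p5=1)

(p0=2, p1=3, p2=0, p3=5, p4=6, p5=1)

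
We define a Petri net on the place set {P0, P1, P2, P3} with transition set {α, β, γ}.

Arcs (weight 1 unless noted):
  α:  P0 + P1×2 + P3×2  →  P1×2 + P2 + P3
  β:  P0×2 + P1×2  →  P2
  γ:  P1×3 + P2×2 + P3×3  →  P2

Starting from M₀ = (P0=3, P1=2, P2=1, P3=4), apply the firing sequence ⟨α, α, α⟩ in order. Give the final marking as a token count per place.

(P0=0, P1=2, P2=4, P3=1)

step 1: fire α:  (P0=3, P1=2, P2=1, P3=4) → (P0=2, P1=2, P2=2, P3=3)
step 2: fire α:  (P0=2, P1=2, P2=2, P3=3) → (P0=1, P1=2, P2=3, P3=2)
step 3: fire α:  (P0=1, P1=2, P2=3, P3=2) → (P0=0, P1=2, P2=4, P3=1)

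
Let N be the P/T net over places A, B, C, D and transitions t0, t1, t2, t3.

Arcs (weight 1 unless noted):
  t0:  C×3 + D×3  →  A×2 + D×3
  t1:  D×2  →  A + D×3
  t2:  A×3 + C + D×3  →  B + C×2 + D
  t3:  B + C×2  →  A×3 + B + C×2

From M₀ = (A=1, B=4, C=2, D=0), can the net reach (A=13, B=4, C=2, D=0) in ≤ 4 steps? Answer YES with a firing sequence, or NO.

step 1: fire t3:  (A=1, B=4, C=2, D=0) → (A=4, B=4, C=2, D=0)
step 2: fire t3:  (A=4, B=4, C=2, D=0) → (A=7, B=4, C=2, D=0)
step 3: fire t3:  (A=7, B=4, C=2, D=0) → (A=10, B=4, C=2, D=0)
step 4: fire t3:  (A=10, B=4, C=2, D=0) → (A=13, B=4, C=2, D=0)

YES — reachable via ⟨t3, t3, t3, t3⟩ (4 firings)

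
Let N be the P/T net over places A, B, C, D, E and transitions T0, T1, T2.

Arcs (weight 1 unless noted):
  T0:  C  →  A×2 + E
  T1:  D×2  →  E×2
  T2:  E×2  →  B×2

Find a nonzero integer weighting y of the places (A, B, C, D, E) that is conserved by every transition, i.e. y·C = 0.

y = (A:1, B:0, C:2, D:0, E:0)

Incidence matrix C (rows=places, cols=transitions):
       T0   T1   T2
    A   2    0    0
    B   0    0    2
    C  -1    0    0
    D   0   -2    0
    E   1    2   -2

Candidate y = [1, 0, 2, 0, 0]; check y·C column-wise:
  col T0: 1·2 + 2·-1 + 0·1 = 0
  col T1: 1·0 + 2·0 + 0·-2 + 0·2 = 0
  col T2: 1·0 + 0·2 + 2·0 + 0·-2 = 0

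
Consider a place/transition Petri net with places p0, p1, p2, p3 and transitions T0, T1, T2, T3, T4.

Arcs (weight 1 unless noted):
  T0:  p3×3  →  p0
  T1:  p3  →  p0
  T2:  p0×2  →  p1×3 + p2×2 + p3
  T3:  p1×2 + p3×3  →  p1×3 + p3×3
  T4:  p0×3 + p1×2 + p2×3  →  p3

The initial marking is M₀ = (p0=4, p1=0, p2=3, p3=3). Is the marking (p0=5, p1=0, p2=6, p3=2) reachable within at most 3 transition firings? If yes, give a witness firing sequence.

NO — not reachable within 3 firings

depth 0: 1 marking
depth 1: 4 markings reached so far
depth 2: 9 markings reached so far
depth 3: 20 markings reached so far
target is not among the 20 markings reachable within 3 steps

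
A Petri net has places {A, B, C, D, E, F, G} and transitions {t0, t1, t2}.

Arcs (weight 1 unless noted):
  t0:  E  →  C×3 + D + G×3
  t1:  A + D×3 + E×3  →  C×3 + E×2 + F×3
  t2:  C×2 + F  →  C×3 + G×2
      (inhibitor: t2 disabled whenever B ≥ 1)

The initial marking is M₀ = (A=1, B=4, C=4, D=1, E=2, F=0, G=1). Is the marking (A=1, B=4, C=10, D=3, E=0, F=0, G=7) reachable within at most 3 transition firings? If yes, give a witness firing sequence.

YES — reachable via ⟨t0, t0⟩ (2 firings)

step 1: fire t0:  (A=1, B=4, C=4, D=1, E=2, F=0, G=1) → (A=1, B=4, C=7, D=2, E=1, F=0, G=4)
step 2: fire t0:  (A=1, B=4, C=7, D=2, E=1, F=0, G=4) → (A=1, B=4, C=10, D=3, E=0, F=0, G=7)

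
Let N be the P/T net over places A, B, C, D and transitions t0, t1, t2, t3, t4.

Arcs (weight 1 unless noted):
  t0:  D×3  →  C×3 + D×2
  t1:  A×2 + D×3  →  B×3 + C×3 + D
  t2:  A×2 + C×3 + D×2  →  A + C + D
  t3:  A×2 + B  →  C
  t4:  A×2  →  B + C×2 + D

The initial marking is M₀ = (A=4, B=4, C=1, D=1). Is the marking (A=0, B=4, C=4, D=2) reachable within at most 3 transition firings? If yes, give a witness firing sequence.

step 1: fire t3:  (A=4, B=4, C=1, D=1) → (A=2, B=3, C=2, D=1)
step 2: fire t4:  (A=2, B=3, C=2, D=1) → (A=0, B=4, C=4, D=2)

YES — reachable via ⟨t3, t4⟩ (2 firings)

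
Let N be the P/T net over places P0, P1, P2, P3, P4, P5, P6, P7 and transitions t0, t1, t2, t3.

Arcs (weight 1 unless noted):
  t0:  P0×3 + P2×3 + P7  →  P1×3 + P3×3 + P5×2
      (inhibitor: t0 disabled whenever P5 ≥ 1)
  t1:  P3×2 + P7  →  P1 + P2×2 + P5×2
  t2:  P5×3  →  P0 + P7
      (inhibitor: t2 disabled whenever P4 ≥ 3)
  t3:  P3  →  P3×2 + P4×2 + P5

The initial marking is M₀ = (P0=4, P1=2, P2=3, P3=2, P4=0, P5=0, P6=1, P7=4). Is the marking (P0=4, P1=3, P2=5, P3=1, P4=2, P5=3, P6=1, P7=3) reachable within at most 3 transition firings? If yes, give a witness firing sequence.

step 1: fire t3:  (P0=4, P1=2, P2=3, P3=2, P4=0, P5=0, P6=1, P7=4) → (P0=4, P1=2, P2=3, P3=3, P4=2, P5=1, P6=1, P7=4)
step 2: fire t1:  (P0=4, P1=2, P2=3, P3=3, P4=2, P5=1, P6=1, P7=4) → (P0=4, P1=3, P2=5, P3=1, P4=2, P5=3, P6=1, P7=3)

YES — reachable via ⟨t3, t1⟩ (2 firings)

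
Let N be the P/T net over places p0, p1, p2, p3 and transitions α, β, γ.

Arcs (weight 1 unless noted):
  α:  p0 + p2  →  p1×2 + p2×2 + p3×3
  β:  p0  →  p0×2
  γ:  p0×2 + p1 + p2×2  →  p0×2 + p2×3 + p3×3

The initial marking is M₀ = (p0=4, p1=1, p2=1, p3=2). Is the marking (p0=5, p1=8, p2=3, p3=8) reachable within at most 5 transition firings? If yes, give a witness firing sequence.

NO — not reachable within 5 firings

depth 0: 1 marking
depth 1: 3 markings reached so far
depth 2: 7 markings reached so far
depth 3: 14 markings reached so far
depth 4: 25 markings reached so far
depth 5: 39 markings reached so far
target is not among the 39 markings reachable within 5 steps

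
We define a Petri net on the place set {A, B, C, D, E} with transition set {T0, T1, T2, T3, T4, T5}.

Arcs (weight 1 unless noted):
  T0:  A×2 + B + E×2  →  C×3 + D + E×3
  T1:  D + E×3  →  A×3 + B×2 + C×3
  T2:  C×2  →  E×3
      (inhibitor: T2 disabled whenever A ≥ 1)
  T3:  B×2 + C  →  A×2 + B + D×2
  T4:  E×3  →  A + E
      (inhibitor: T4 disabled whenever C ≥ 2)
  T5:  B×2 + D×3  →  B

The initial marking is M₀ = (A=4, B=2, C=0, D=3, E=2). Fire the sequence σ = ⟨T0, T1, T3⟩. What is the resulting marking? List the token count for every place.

step 1: fire T0:  (A=4, B=2, C=0, D=3, E=2) → (A=2, B=1, C=3, D=4, E=3)
step 2: fire T1:  (A=2, B=1, C=3, D=4, E=3) → (A=5, B=3, C=6, D=3, E=0)
step 3: fire T3:  (A=5, B=3, C=6, D=3, E=0) → (A=7, B=2, C=5, D=5, E=0)

(A=7, B=2, C=5, D=5, E=0)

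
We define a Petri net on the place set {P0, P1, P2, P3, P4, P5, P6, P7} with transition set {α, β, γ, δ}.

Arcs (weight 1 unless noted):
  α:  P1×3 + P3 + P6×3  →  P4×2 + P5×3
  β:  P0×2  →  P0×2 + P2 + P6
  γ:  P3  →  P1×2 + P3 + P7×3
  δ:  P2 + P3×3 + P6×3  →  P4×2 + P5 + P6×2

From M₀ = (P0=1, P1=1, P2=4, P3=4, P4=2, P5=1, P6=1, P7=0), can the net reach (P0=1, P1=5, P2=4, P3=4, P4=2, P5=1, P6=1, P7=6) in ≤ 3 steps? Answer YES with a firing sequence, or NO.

YES — reachable via ⟨γ, γ⟩ (2 firings)

step 1: fire γ:  (P0=1, P1=1, P2=4, P3=4, P4=2, P5=1, P6=1, P7=0) → (P0=1, P1=3, P2=4, P3=4, P4=2, P5=1, P6=1, P7=3)
step 2: fire γ:  (P0=1, P1=3, P2=4, P3=4, P4=2, P5=1, P6=1, P7=3) → (P0=1, P1=5, P2=4, P3=4, P4=2, P5=1, P6=1, P7=6)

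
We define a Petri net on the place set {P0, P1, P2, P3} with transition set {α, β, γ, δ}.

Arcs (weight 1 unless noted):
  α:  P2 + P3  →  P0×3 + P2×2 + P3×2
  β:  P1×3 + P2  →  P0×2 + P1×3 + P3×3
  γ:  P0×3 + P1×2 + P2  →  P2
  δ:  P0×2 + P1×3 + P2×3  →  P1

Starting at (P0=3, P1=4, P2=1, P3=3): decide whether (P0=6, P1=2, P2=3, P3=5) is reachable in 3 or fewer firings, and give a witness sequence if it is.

YES — reachable via ⟨α, α, γ⟩ (3 firings)

step 1: fire α:  (P0=3, P1=4, P2=1, P3=3) → (P0=6, P1=4, P2=2, P3=4)
step 2: fire α:  (P0=6, P1=4, P2=2, P3=4) → (P0=9, P1=4, P2=3, P3=5)
step 3: fire γ:  (P0=9, P1=4, P2=3, P3=5) → (P0=6, P1=2, P2=3, P3=5)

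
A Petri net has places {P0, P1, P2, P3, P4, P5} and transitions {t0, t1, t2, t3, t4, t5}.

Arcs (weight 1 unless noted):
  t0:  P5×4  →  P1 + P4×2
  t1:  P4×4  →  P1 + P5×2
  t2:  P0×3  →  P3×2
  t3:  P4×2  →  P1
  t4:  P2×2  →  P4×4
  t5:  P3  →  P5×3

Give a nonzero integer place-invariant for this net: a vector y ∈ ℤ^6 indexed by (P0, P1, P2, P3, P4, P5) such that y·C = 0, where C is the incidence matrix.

Incidence matrix C (rows=places, cols=transitions):
       t0   t1   t2   t3   t4   t5
   P0   0    0   -3    0    0    0
   P1   1    1    0    1    0    0
   P2   0    0    0    0   -2    0
   P3   0    0    2    0    0   -1
   P4   2   -4    0   -2    4    0
   P5  -4    2    0    0    0    3

Candidate y = [2, 2, 2, 3, 1, 1]; check y·C column-wise:
  col t0: 2·0 + 2·1 + 2·0 + 3·0 + 1·2 + 1·-4 = 0
  col t1: 2·0 + 2·1 + 2·0 + 3·0 + 1·-4 + 1·2 = 0
  col t2: 2·-3 + 2·0 + 2·0 + 3·2 + 1·0 + 1·0 = 0
  col t3: 2·0 + 2·1 + 2·0 + 3·0 + 1·-2 + 1·0 = 0
  col t4: 2·0 + 2·0 + 2·-2 + 3·0 + 1·4 + 1·0 = 0
  col t5: 2·0 + 2·0 + 2·0 + 3·-1 + 1·0 + 1·3 = 0

y = (P0:2, P1:2, P2:2, P3:3, P4:1, P5:1)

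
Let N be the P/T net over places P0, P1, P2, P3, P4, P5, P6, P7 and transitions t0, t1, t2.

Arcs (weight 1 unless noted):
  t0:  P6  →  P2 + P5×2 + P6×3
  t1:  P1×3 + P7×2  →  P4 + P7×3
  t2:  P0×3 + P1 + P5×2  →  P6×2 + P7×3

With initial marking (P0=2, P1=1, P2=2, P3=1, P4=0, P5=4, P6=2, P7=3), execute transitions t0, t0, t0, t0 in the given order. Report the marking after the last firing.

step 1: fire t0:  (P0=2, P1=1, P2=2, P3=1, P4=0, P5=4, P6=2, P7=3) → (P0=2, P1=1, P2=3, P3=1, P4=0, P5=6, P6=4, P7=3)
step 2: fire t0:  (P0=2, P1=1, P2=3, P3=1, P4=0, P5=6, P6=4, P7=3) → (P0=2, P1=1, P2=4, P3=1, P4=0, P5=8, P6=6, P7=3)
step 3: fire t0:  (P0=2, P1=1, P2=4, P3=1, P4=0, P5=8, P6=6, P7=3) → (P0=2, P1=1, P2=5, P3=1, P4=0, P5=10, P6=8, P7=3)
step 4: fire t0:  (P0=2, P1=1, P2=5, P3=1, P4=0, P5=10, P6=8, P7=3) → (P0=2, P1=1, P2=6, P3=1, P4=0, P5=12, P6=10, P7=3)

(P0=2, P1=1, P2=6, P3=1, P4=0, P5=12, P6=10, P7=3)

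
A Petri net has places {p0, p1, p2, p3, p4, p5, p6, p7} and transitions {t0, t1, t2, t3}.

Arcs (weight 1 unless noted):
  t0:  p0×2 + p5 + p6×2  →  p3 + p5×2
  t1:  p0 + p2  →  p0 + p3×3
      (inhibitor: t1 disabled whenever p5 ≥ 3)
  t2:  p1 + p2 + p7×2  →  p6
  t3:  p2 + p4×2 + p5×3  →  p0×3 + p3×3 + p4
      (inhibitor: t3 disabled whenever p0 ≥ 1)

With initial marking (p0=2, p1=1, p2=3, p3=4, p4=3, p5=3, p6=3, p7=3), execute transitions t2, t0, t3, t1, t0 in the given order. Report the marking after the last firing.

step 1: fire t2:  (p0=2, p1=1, p2=3, p3=4, p4=3, p5=3, p6=3, p7=3) → (p0=2, p1=0, p2=2, p3=4, p4=3, p5=3, p6=4, p7=1)
step 2: fire t0:  (p0=2, p1=0, p2=2, p3=4, p4=3, p5=3, p6=4, p7=1) → (p0=0, p1=0, p2=2, p3=5, p4=3, p5=4, p6=2, p7=1)
step 3: fire t3:  (p0=0, p1=0, p2=2, p3=5, p4=3, p5=4, p6=2, p7=1) → (p0=3, p1=0, p2=1, p3=8, p4=2, p5=1, p6=2, p7=1)
step 4: fire t1:  (p0=3, p1=0, p2=1, p3=8, p4=2, p5=1, p6=2, p7=1) → (p0=3, p1=0, p2=0, p3=11, p4=2, p5=1, p6=2, p7=1)
step 5: fire t0:  (p0=3, p1=0, p2=0, p3=11, p4=2, p5=1, p6=2, p7=1) → (p0=1, p1=0, p2=0, p3=12, p4=2, p5=2, p6=0, p7=1)

(p0=1, p1=0, p2=0, p3=12, p4=2, p5=2, p6=0, p7=1)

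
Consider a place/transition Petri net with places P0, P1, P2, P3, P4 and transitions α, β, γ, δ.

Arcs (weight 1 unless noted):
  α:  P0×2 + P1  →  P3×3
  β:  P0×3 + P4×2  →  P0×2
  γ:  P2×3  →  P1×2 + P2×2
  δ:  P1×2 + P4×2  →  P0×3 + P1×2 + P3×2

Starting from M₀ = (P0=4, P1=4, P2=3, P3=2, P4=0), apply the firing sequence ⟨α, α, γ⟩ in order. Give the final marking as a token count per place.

step 1: fire α:  (P0=4, P1=4, P2=3, P3=2, P4=0) → (P0=2, P1=3, P2=3, P3=5, P4=0)
step 2: fire α:  (P0=2, P1=3, P2=3, P3=5, P4=0) → (P0=0, P1=2, P2=3, P3=8, P4=0)
step 3: fire γ:  (P0=0, P1=2, P2=3, P3=8, P4=0) → (P0=0, P1=4, P2=2, P3=8, P4=0)

(P0=0, P1=4, P2=2, P3=8, P4=0)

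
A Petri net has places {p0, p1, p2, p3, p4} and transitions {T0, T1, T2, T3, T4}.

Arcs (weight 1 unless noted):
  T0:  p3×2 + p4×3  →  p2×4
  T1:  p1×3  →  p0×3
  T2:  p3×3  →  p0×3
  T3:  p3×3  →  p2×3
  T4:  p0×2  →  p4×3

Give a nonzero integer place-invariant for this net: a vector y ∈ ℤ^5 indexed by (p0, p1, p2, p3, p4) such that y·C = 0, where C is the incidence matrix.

Incidence matrix C (rows=places, cols=transitions):
       T0   T1   T2   T3   T4
   p0   0    3    3    0   -2
   p1   0   -3    0    0    0
   p2   4    0    0    3    0
   p3  -2    0   -3   -3    0
   p4  -3    0    0    0    3

Candidate y = [3, 3, 3, 3, 2]; check y·C column-wise:
  col T0: 3·0 + 3·0 + 3·4 + 3·-2 + 2·-3 = 0
  col T1: 3·3 + 3·-3 + 3·0 + 3·0 + 2·0 = 0
  col T2: 3·3 + 3·0 + 3·0 + 3·-3 + 2·0 = 0
  col T3: 3·0 + 3·0 + 3·3 + 3·-3 + 2·0 = 0
  col T4: 3·-2 + 3·0 + 3·0 + 3·0 + 2·3 = 0

y = (p0:3, p1:3, p2:3, p3:3, p4:2)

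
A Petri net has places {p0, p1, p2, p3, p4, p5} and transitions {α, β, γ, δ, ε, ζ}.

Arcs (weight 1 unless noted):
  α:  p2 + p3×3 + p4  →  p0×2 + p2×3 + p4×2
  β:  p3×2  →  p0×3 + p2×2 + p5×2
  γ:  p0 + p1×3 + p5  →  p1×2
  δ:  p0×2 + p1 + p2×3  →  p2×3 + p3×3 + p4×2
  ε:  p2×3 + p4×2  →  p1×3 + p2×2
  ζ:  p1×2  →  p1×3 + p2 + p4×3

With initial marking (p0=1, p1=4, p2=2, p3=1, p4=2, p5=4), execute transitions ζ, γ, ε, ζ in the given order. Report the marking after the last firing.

(p0=0, p1=8, p2=3, p3=1, p4=6, p5=3)

step 1: fire ζ:  (p0=1, p1=4, p2=2, p3=1, p4=2, p5=4) → (p0=1, p1=5, p2=3, p3=1, p4=5, p5=4)
step 2: fire γ:  (p0=1, p1=5, p2=3, p3=1, p4=5, p5=4) → (p0=0, p1=4, p2=3, p3=1, p4=5, p5=3)
step 3: fire ε:  (p0=0, p1=4, p2=3, p3=1, p4=5, p5=3) → (p0=0, p1=7, p2=2, p3=1, p4=3, p5=3)
step 4: fire ζ:  (p0=0, p1=7, p2=2, p3=1, p4=3, p5=3) → (p0=0, p1=8, p2=3, p3=1, p4=6, p5=3)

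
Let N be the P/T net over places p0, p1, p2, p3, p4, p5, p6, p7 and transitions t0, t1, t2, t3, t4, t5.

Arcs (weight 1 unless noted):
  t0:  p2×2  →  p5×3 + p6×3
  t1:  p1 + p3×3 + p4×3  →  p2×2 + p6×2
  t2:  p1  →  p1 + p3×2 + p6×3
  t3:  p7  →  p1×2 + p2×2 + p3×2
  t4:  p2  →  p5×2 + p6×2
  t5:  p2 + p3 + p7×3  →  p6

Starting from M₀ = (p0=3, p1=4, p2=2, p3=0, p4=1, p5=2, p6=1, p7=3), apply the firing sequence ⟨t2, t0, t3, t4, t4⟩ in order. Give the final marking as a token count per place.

step 1: fire t2:  (p0=3, p1=4, p2=2, p3=0, p4=1, p5=2, p6=1, p7=3) → (p0=3, p1=4, p2=2, p3=2, p4=1, p5=2, p6=4, p7=3)
step 2: fire t0:  (p0=3, p1=4, p2=2, p3=2, p4=1, p5=2, p6=4, p7=3) → (p0=3, p1=4, p2=0, p3=2, p4=1, p5=5, p6=7, p7=3)
step 3: fire t3:  (p0=3, p1=4, p2=0, p3=2, p4=1, p5=5, p6=7, p7=3) → (p0=3, p1=6, p2=2, p3=4, p4=1, p5=5, p6=7, p7=2)
step 4: fire t4:  (p0=3, p1=6, p2=2, p3=4, p4=1, p5=5, p6=7, p7=2) → (p0=3, p1=6, p2=1, p3=4, p4=1, p5=7, p6=9, p7=2)
step 5: fire t4:  (p0=3, p1=6, p2=1, p3=4, p4=1, p5=7, p6=9, p7=2) → (p0=3, p1=6, p2=0, p3=4, p4=1, p5=9, p6=11, p7=2)

(p0=3, p1=6, p2=0, p3=4, p4=1, p5=9, p6=11, p7=2)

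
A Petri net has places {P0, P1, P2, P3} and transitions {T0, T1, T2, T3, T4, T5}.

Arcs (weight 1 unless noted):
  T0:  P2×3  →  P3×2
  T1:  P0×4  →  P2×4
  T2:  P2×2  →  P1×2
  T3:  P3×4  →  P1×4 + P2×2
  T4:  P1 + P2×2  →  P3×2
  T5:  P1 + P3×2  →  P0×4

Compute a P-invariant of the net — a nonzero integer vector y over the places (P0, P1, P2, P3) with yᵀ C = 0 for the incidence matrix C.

Incidence matrix C (rows=places, cols=transitions):
       T0   T1   T2   T3   T4   T5
   P0   0   -4    0    0    0    4
   P1   0    0    2    4   -1   -1
   P2  -3    4   -2    2   -2    0
   P3   2    0    0   -4    2   -2

Candidate y = [2, 2, 2, 3]; check y·C column-wise:
  col T0: 2·0 + 2·0 + 2·-3 + 3·2 = 0
  col T1: 2·-4 + 2·0 + 2·4 + 3·0 = 0
  col T2: 2·0 + 2·2 + 2·-2 + 3·0 = 0
  col T3: 2·0 + 2·4 + 2·2 + 3·-4 = 0
  col T4: 2·0 + 2·-1 + 2·-2 + 3·2 = 0
  col T5: 2·4 + 2·-1 + 2·0 + 3·-2 = 0

y = (P0:2, P1:2, P2:2, P3:3)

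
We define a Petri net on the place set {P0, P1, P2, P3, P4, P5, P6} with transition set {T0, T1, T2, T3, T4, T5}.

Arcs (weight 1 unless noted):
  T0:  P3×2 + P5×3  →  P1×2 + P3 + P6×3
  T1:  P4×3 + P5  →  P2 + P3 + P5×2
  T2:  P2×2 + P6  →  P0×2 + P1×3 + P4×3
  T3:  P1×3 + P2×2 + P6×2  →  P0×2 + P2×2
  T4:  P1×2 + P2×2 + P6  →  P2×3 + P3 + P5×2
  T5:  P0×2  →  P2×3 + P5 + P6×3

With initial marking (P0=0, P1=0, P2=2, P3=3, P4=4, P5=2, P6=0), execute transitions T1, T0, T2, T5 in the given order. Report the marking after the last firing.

(P0=0, P1=5, P2=4, P3=3, P4=4, P5=1, P6=5)

step 1: fire T1:  (P0=0, P1=0, P2=2, P3=3, P4=4, P5=2, P6=0) → (P0=0, P1=0, P2=3, P3=4, P4=1, P5=3, P6=0)
step 2: fire T0:  (P0=0, P1=0, P2=3, P3=4, P4=1, P5=3, P6=0) → (P0=0, P1=2, P2=3, P3=3, P4=1, P5=0, P6=3)
step 3: fire T2:  (P0=0, P1=2, P2=3, P3=3, P4=1, P5=0, P6=3) → (P0=2, P1=5, P2=1, P3=3, P4=4, P5=0, P6=2)
step 4: fire T5:  (P0=2, P1=5, P2=1, P3=3, P4=4, P5=0, P6=2) → (P0=0, P1=5, P2=4, P3=3, P4=4, P5=1, P6=5)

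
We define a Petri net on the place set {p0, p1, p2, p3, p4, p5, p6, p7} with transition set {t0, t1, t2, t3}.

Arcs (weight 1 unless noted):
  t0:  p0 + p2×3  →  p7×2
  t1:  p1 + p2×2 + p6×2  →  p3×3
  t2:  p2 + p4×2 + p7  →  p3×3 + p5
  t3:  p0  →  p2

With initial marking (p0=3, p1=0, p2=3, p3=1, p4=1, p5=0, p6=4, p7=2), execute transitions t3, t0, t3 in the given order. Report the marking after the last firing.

step 1: fire t3:  (p0=3, p1=0, p2=3, p3=1, p4=1, p5=0, p6=4, p7=2) → (p0=2, p1=0, p2=4, p3=1, p4=1, p5=0, p6=4, p7=2)
step 2: fire t0:  (p0=2, p1=0, p2=4, p3=1, p4=1, p5=0, p6=4, p7=2) → (p0=1, p1=0, p2=1, p3=1, p4=1, p5=0, p6=4, p7=4)
step 3: fire t3:  (p0=1, p1=0, p2=1, p3=1, p4=1, p5=0, p6=4, p7=4) → (p0=0, p1=0, p2=2, p3=1, p4=1, p5=0, p6=4, p7=4)

(p0=0, p1=0, p2=2, p3=1, p4=1, p5=0, p6=4, p7=4)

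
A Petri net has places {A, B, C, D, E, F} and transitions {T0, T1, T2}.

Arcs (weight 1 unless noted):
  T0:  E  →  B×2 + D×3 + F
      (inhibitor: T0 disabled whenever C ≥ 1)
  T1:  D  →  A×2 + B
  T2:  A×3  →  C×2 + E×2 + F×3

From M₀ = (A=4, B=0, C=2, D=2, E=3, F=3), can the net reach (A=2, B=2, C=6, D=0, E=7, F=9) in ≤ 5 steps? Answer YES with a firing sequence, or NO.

YES — reachable via ⟨T1, T1, T2, T2⟩ (4 firings)

step 1: fire T1:  (A=4, B=0, C=2, D=2, E=3, F=3) → (A=6, B=1, C=2, D=1, E=3, F=3)
step 2: fire T1:  (A=6, B=1, C=2, D=1, E=3, F=3) → (A=8, B=2, C=2, D=0, E=3, F=3)
step 3: fire T2:  (A=8, B=2, C=2, D=0, E=3, F=3) → (A=5, B=2, C=4, D=0, E=5, F=6)
step 4: fire T2:  (A=5, B=2, C=4, D=0, E=5, F=6) → (A=2, B=2, C=6, D=0, E=7, F=9)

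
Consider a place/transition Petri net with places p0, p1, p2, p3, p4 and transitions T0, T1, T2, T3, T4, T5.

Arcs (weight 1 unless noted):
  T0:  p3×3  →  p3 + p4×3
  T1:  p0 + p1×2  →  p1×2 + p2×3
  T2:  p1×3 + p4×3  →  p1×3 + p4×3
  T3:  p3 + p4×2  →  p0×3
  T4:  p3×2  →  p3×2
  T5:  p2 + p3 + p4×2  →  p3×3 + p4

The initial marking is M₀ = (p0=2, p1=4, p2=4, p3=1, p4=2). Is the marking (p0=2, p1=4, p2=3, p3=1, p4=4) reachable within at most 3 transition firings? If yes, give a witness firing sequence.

step 1: fire T5:  (p0=2, p1=4, p2=4, p3=1, p4=2) → (p0=2, p1=4, p2=3, p3=3, p4=1)
step 2: fire T0:  (p0=2, p1=4, p2=3, p3=3, p4=1) → (p0=2, p1=4, p2=3, p3=1, p4=4)

YES — reachable via ⟨T5, T0⟩ (2 firings)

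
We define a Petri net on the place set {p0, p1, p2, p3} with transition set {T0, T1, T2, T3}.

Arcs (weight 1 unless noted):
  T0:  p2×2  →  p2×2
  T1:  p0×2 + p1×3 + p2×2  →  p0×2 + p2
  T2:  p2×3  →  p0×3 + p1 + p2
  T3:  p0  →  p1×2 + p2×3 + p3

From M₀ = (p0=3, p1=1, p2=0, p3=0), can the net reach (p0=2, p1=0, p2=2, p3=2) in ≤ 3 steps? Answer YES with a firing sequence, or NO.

NO — not reachable within 3 firings

depth 0: 1 marking
depth 1: 2 markings reached so far
depth 2: 5 markings reached so far
depth 3: 8 markings reached so far
target is not among the 8 markings reachable within 3 steps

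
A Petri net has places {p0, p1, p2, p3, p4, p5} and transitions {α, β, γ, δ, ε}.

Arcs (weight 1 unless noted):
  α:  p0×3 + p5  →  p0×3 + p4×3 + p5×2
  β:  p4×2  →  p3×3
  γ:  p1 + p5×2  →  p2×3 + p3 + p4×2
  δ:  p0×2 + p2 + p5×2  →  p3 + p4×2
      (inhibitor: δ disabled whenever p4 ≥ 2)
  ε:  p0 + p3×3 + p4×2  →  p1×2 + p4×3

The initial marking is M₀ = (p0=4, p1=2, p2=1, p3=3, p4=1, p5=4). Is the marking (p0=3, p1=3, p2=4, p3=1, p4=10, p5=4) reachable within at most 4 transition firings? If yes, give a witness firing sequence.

YES — reachable via ⟨α, α, γ, ε⟩ (4 firings)

step 1: fire α:  (p0=4, p1=2, p2=1, p3=3, p4=1, p5=4) → (p0=4, p1=2, p2=1, p3=3, p4=4, p5=5)
step 2: fire α:  (p0=4, p1=2, p2=1, p3=3, p4=4, p5=5) → (p0=4, p1=2, p2=1, p3=3, p4=7, p5=6)
step 3: fire γ:  (p0=4, p1=2, p2=1, p3=3, p4=7, p5=6) → (p0=4, p1=1, p2=4, p3=4, p4=9, p5=4)
step 4: fire ε:  (p0=4, p1=1, p2=4, p3=4, p4=9, p5=4) → (p0=3, p1=3, p2=4, p3=1, p4=10, p5=4)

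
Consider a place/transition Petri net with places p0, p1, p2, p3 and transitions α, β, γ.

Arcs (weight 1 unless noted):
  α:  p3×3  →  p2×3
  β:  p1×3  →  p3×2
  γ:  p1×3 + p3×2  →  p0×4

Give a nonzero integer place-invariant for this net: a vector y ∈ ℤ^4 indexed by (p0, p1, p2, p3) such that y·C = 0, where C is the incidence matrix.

y = (p0:3, p1:2, p2:3, p3:3)

Incidence matrix C (rows=places, cols=transitions):
        α    β    γ
   p0   0    0    4
   p1   0   -3   -3
   p2   3    0    0
   p3  -3    2   -2

Candidate y = [3, 2, 3, 3]; check y·C column-wise:
  col α: 3·0 + 2·0 + 3·3 + 3·-3 = 0
  col β: 3·0 + 2·-3 + 3·0 + 3·2 = 0
  col γ: 3·4 + 2·-3 + 3·0 + 3·-2 = 0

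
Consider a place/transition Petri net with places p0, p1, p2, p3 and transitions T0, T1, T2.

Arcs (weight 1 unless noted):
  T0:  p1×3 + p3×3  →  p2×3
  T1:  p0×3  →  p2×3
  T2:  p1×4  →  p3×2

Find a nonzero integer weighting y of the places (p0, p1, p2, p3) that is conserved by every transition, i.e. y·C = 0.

y = (p0:3, p1:1, p2:3, p3:2)

Incidence matrix C (rows=places, cols=transitions):
       T0   T1   T2
   p0   0   -3    0
   p1  -3    0   -4
   p2   3    3    0
   p3  -3    0    2

Candidate y = [3, 1, 3, 2]; check y·C column-wise:
  col T0: 3·0 + 1·-3 + 3·3 + 2·-3 = 0
  col T1: 3·-3 + 1·0 + 3·3 + 2·0 = 0
  col T2: 3·0 + 1·-4 + 3·0 + 2·2 = 0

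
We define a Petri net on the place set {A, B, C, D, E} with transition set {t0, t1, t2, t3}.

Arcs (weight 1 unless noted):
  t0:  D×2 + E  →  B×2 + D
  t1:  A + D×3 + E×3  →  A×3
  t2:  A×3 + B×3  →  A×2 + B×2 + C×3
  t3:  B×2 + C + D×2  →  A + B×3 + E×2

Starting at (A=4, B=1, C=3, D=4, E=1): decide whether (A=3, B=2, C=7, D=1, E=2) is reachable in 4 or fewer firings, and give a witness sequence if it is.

depth 0: 1 marking
depth 1: 2 markings reached so far
depth 2: 4 markings reached so far
depth 3: 5 markings reached so far
depth 4: 6 markings reached so far
target is not among the 6 markings reachable within 4 steps

NO — not reachable within 4 firings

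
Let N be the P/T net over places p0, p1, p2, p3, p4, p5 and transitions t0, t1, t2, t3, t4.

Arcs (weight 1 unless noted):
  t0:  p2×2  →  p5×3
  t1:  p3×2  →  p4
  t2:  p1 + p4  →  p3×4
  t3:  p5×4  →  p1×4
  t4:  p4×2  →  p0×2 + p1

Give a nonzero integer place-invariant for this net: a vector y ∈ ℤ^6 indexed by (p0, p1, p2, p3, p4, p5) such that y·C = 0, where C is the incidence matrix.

y = (p0:1, p1:2, p2:3, p3:1, p4:2, p5:2)

Incidence matrix C (rows=places, cols=transitions):
       t0   t1   t2   t3   t4
   p0   0    0    0    0    2
   p1   0    0   -1    4    1
   p2  -2    0    0    0    0
   p3   0   -2    4    0    0
   p4   0    1   -1    0   -2
   p5   3    0    0   -4    0

Candidate y = [1, 2, 3, 1, 2, 2]; check y·C column-wise:
  col t0: 1·0 + 2·0 + 3·-2 + 1·0 + 2·0 + 2·3 = 0
  col t1: 1·0 + 2·0 + 3·0 + 1·-2 + 2·1 + 2·0 = 0
  col t2: 1·0 + 2·-1 + 3·0 + 1·4 + 2·-1 + 2·0 = 0
  col t3: 1·0 + 2·4 + 3·0 + 1·0 + 2·0 + 2·-4 = 0
  col t4: 1·2 + 2·1 + 3·0 + 1·0 + 2·-2 + 2·0 = 0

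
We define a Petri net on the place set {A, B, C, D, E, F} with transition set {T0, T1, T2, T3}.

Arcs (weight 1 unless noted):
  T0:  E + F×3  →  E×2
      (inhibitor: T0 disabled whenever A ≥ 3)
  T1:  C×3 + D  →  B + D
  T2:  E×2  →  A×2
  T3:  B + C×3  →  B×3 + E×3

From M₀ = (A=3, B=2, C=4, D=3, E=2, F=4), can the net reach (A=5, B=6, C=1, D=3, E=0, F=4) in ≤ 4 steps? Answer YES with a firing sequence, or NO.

NO — not reachable within 4 firings

depth 0: 1 marking
depth 1: 4 markings reached so far
depth 2: 6 markings reached so far
depth 3: 7 markings reached so far
depth 4: 7 markings reached so far
(frontier empty at depth 4; search complete)
target is not among the 7 markings reachable within 4 steps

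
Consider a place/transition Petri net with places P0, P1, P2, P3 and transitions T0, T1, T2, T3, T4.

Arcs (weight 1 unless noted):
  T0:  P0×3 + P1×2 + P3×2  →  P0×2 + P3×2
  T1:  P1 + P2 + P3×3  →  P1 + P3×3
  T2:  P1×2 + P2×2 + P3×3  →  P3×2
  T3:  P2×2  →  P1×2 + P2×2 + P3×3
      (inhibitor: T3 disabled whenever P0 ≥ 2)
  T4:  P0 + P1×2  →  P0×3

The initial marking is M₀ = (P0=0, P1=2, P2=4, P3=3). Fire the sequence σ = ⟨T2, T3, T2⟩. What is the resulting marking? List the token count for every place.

step 1: fire T2:  (P0=0, P1=2, P2=4, P3=3) → (P0=0, P1=0, P2=2, P3=2)
step 2: fire T3:  (P0=0, P1=0, P2=2, P3=2) → (P0=0, P1=2, P2=2, P3=5)
step 3: fire T2:  (P0=0, P1=2, P2=2, P3=5) → (P0=0, P1=0, P2=0, P3=4)

(P0=0, P1=0, P2=0, P3=4)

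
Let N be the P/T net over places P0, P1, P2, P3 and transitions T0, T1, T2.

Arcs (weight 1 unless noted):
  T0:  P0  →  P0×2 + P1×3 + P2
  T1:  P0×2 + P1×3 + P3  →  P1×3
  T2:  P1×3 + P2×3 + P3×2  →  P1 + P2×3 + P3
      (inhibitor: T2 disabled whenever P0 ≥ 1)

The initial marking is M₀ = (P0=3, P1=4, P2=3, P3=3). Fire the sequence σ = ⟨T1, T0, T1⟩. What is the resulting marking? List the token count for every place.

step 1: fire T1:  (P0=3, P1=4, P2=3, P3=3) → (P0=1, P1=4, P2=3, P3=2)
step 2: fire T0:  (P0=1, P1=4, P2=3, P3=2) → (P0=2, P1=7, P2=4, P3=2)
step 3: fire T1:  (P0=2, P1=7, P2=4, P3=2) → (P0=0, P1=7, P2=4, P3=1)

(P0=0, P1=7, P2=4, P3=1)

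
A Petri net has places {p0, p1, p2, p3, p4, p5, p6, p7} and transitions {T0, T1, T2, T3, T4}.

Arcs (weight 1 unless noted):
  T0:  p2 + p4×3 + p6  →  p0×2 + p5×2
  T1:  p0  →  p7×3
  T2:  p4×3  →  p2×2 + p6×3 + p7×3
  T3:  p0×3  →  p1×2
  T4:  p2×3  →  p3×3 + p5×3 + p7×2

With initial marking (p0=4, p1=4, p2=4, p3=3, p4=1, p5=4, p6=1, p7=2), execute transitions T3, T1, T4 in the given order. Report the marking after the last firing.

(p0=0, p1=6, p2=1, p3=6, p4=1, p5=7, p6=1, p7=7)

step 1: fire T3:  (p0=4, p1=4, p2=4, p3=3, p4=1, p5=4, p6=1, p7=2) → (p0=1, p1=6, p2=4, p3=3, p4=1, p5=4, p6=1, p7=2)
step 2: fire T1:  (p0=1, p1=6, p2=4, p3=3, p4=1, p5=4, p6=1, p7=2) → (p0=0, p1=6, p2=4, p3=3, p4=1, p5=4, p6=1, p7=5)
step 3: fire T4:  (p0=0, p1=6, p2=4, p3=3, p4=1, p5=4, p6=1, p7=5) → (p0=0, p1=6, p2=1, p3=6, p4=1, p5=7, p6=1, p7=7)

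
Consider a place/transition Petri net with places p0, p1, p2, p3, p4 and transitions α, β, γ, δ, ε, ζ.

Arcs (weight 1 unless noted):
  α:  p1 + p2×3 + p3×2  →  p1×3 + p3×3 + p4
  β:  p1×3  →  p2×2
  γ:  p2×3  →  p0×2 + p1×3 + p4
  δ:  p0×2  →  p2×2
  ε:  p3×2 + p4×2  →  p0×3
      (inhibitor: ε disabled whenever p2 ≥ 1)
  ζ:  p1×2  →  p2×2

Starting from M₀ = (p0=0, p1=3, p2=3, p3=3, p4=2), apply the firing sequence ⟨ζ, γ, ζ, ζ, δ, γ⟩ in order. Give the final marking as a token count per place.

(p0=2, p1=3, p2=5, p3=3, p4=4)

step 1: fire ζ:  (p0=0, p1=3, p2=3, p3=3, p4=2) → (p0=0, p1=1, p2=5, p3=3, p4=2)
step 2: fire γ:  (p0=0, p1=1, p2=5, p3=3, p4=2) → (p0=2, p1=4, p2=2, p3=3, p4=3)
step 3: fire ζ:  (p0=2, p1=4, p2=2, p3=3, p4=3) → (p0=2, p1=2, p2=4, p3=3, p4=3)
step 4: fire ζ:  (p0=2, p1=2, p2=4, p3=3, p4=3) → (p0=2, p1=0, p2=6, p3=3, p4=3)
step 5: fire δ:  (p0=2, p1=0, p2=6, p3=3, p4=3) → (p0=0, p1=0, p2=8, p3=3, p4=3)
step 6: fire γ:  (p0=0, p1=0, p2=8, p3=3, p4=3) → (p0=2, p1=3, p2=5, p3=3, p4=4)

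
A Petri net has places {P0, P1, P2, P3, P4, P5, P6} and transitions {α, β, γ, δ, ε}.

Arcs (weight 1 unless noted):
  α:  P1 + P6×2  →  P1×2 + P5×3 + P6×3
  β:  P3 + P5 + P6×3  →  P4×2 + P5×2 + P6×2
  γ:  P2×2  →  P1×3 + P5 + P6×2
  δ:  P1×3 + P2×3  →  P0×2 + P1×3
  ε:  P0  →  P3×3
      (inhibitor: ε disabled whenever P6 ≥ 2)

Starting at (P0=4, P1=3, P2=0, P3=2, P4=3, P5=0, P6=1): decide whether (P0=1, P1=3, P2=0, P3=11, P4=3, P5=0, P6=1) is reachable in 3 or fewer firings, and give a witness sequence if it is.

YES — reachable via ⟨ε, ε, ε⟩ (3 firings)

step 1: fire ε:  (P0=4, P1=3, P2=0, P3=2, P4=3, P5=0, P6=1) → (P0=3, P1=3, P2=0, P3=5, P4=3, P5=0, P6=1)
step 2: fire ε:  (P0=3, P1=3, P2=0, P3=5, P4=3, P5=0, P6=1) → (P0=2, P1=3, P2=0, P3=8, P4=3, P5=0, P6=1)
step 3: fire ε:  (P0=2, P1=3, P2=0, P3=8, P4=3, P5=0, P6=1) → (P0=1, P1=3, P2=0, P3=11, P4=3, P5=0, P6=1)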